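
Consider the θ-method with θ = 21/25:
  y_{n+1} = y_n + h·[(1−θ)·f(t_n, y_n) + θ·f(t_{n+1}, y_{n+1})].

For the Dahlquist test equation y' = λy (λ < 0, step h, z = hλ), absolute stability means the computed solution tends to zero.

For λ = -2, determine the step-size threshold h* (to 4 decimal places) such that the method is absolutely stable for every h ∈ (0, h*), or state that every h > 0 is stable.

(−∞, 0) — no finite endpoint. Any h>0 works for λ=-2.

On y'=λy, z=hλ:
  y_{n+1} = y_n + z·[4/25·y_n + 21/25·y_{n+1}] ⇒ (1 − 21/25z)y_{n+1} = (1 + 4/25z)y_n
  so R(z) = (1 + 4/25z)/(1 − 21/25z).

Find x<0 with |R(x)|<1.
x=-1.73: |R|=0.2948
x=-2: |R|=0.2537
x=-10: |R|=0.0638
x=-100: |R|=0.1765
θ=21/25≥1/2 ⇒ |1+4/25x|<|1−21/25x| ∀x<0 ⇒ interval (−∞,0).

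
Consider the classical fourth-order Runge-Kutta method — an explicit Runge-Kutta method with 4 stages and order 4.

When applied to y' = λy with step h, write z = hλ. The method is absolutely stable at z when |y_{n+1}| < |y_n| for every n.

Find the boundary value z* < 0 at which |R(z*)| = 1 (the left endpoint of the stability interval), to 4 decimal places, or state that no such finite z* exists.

On y'=λy, z=hλ:
  order 4, 4-stage ⇒ R(z)=1+z+z^2/2+z^3/6+z^4/24
  (e.g. R(-1.48)=0.27481, |R|=0.27481)

Solve |R(x)|<1 on ℝ⁻.
x=-1.48: |R|=0.2748
|R(-2.69)|=0.8656 |R(-2.28)|=0.4698 |R(-1.88)|=0.3003
Bisect:
  x_lo=-3.4465 |R|=2.5485  x_hi=-0.1429 |R|=0.8669
  mid=-1.79468 |R|=0.28460 →hi
  mid=-2.62059 |R|=0.77878 →hi
  mid=-3.03355 |R|=1.44352 →lo
  mid=-2.82707 |R|=1.06484 →lo
  mid=-2.72383 |R|=0.91122 →hi
  mid=-2.77545 |R|=0.98526 →hi
  mid=-2.80126 |R|=1.02434 →lo
  mid=-2.78836 |R|=1.00463 →lo
  mid=-2.78190 |R|=0.99490 →hi
  mid=-2.78513 |R|=0.99975 →hi
  ...
  [-2.78533,-2.78513] ⇒ x*=-2.7853
Interval (-2.7853, 0).

left endpoint -2.7853.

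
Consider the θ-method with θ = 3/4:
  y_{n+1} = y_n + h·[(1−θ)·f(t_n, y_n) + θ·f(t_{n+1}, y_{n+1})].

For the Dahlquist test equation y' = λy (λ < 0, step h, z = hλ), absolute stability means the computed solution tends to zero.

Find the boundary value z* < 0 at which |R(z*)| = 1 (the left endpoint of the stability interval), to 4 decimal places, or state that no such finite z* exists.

On y'=λy, z=hλ:
  y_{n+1} = y_n + z·[1/4·y_n + 3/4·y_{n+1}] ⇒ (1 − 3/4z)y_{n+1} = (1 + 1/4z)y_n
  ⇒ R(z) = (1 + 1/4z)/(1 − 3/4z).

Need |R(x)|<1, x<0.
x=-0.69: |R|=0.5453
x=-2: |R|=0.2000
x=-10: |R|=0.1765
x=-100: |R|=0.3158
θ=3/4≥1/2 ⇒ |1+1/4x|<|1−3/4x| ∀x<0 ⇒ unbounded interval.

(−∞, 0) — no finite endpoint.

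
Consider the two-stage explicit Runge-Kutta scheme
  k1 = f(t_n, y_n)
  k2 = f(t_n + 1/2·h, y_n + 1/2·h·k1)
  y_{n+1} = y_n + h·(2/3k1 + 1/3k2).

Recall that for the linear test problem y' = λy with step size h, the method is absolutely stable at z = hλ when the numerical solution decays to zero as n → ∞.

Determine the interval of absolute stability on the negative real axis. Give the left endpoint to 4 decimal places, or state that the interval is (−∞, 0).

With y'=λy (z=hλ):
  k1=λy_n ⇒ h·k1=z·y_n;  k2=λ(1+1/2z)y_n ⇒ h·k2=z(1+1/2z)y_n
  y_{n+1}/y_n = 1 + 2/3z + 1/3z(1+1/2z) = 1 + z + 1/6z²
  so R(z) = 1 + z + 1/6z².

Find x<0 with |R(x)|<1.
x=-0.49: |R|=0.5500
R=1: x+1/6x²=0 ⇒ x=−6=-6.0000; min R=1−1/(4·1/6)=-0.5000>−1
Confirm numerically:
  x=-4.472: |R|=0.13887 <1
  x=-3.538: |R|=0.45176 <1
  x=-3.254: |R|=0.48925 <1
  x=-2.472: |R|=0.45354 <1
  x=-6.336: |R|=1.35482 >1
  x=-6.259: |R|=1.27018 >1
  x=-6.050: |R|=1.05042 >1
So |R|<1 on (-6.0000, 0).

(-6.0000, 0).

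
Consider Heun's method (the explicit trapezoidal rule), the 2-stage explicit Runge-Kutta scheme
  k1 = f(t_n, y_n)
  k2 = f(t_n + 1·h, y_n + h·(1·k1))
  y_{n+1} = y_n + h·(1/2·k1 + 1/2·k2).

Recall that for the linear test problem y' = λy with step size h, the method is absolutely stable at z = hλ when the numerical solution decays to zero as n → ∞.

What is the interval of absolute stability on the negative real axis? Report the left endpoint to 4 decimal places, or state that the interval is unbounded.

z∈(-2.0000,0).

Set f=λy, z=hλ:
  order 2, 2-stage ⇒ R(z)=1+z+z^2/2
  (e.g. R(-1.29)=0.54205, |R|=0.54205)

Boundary: |R(x)|=1, x<0.
x=-1.29: |R|=0.5421
|R(-2.03)|=1.0304 |R(-1.25)|=0.5312 |R(-1.19)|=0.5181
Bisect:
  x_lo=-2.5946 |R|=1.7715  x_hi=-0.3111 |R|=0.7373
  mid=-1.45287 |R|=0.60254 →hi
  mid=-2.02376 |R|=1.02404 →lo
  mid=-1.73831 |R|=0.77255 →hi
  mid=-1.88103 |R|=0.88811 →hi
  mid=-1.95240 |R|=0.95353 →hi
  mid=-1.98808 |R|=0.98815 →hi
  mid=-2.00592 |R|=1.00593 →lo
  mid=-1.99700 |R|=0.99700 →hi
  mid=-2.00146 |R|=1.00146 →lo
  ...
  [-2.00006,-1.99992] ⇒ x*=-2.0000
Stable set (-2.0000, 0).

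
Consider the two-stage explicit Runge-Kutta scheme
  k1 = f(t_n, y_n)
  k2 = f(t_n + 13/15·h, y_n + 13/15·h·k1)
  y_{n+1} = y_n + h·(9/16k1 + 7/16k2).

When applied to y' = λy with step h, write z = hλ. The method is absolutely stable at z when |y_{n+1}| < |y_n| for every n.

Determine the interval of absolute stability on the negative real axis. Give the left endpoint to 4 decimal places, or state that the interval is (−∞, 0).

(-2.6374, 0).

On y'=λy, z=hλ:
  k1=λy_n ⇒ h·k1=z·y_n;  k2=λ(1+13/15z)y_n ⇒ h·k2=z(1+13/15z)y_n
  y_{n+1}/y_n = 1 + 9/16z + 7/16z(1+13/15z) = 1 + z + 91/240z²
  R(z) = 1 + z + 91/240z².

Find x<0 with |R(x)|<1.
x=-1.65: |R|=0.3823
R=1: x+91/240x²=0 ⇒ x=−240/91=-2.6374; min R=1−1/(4·91/240)=0.3407>−1
Confirm numerically:
  x=-2.382: |R|=0.76936 <1
  x=-2.019: |R|=0.52662 <1
  x=-1.705: |R|=0.39725 <1
  x=-2.803: |R|=1.17604 >1
  x=-2.737: |R|=1.10340 >1
Interval (-2.6374, 0).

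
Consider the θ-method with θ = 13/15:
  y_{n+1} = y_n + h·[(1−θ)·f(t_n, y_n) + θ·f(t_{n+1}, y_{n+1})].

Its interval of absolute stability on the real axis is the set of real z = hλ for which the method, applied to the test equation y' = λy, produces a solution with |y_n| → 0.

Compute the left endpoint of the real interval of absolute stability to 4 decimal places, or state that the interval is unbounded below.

With y'=λy (z=hλ):
  y_{n+1} = y_n + z·[2/15·y_n + 13/15·y_{n+1}] ⇒ (1 − 13/15z)y_{n+1} = (1 + 2/15z)y_n
  R(z) = (1 + 2/15z)/(1 − 13/15z).

Find x<0 with |R(x)|<1.
x=-1.78: |R|=0.2999
x=-2: |R|=0.2683
x=-10: |R|=0.0345
x=-100: |R|=0.1407
θ=13/15≥1/2 ⇒ |1+2/15x|<|1−13/15x| ∀x<0 ⇒ interval (−∞,0).

(−∞, 0) — no finite endpoint.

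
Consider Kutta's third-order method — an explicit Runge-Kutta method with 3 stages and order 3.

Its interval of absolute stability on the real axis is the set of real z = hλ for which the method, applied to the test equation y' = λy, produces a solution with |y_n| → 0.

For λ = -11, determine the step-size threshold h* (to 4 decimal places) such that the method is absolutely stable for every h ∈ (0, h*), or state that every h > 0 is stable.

On y'=λy, z=hλ:
  order 3, 3-stage ⇒ R(z)=1+z+z^2/2+z^3/6
  (e.g. R(-0.79)=0.43988, |R|=0.43988)

Solve |R(x)|<1 on ℝ⁻.
x=-0.79: |R|=0.4399
|R(-2.13)|=0.4721 |R(-1.49)|=0.0687 |R(-0.7)|=0.4878
Bisect:
  x_lo=-2.8203 |R|=1.5820  x_hi=-0.2210 |R|=0.8017
  mid=-1.52060 |R|=0.04951 →hi
  mid=-2.17043 |R|=0.51911 →hi
  mid=-2.49534 |R|=0.97161 →hi
  mid=-2.65780 |R|=1.25492 →lo
  mid=-2.57657 |R|=1.10806 →lo
  mid=-2.53595 |R|=1.03857 →lo
  mid=-2.51565 |R|=1.00478 →lo
  mid=-2.50549 |R|=0.98812 →hi
  mid=-2.51057 |R|=0.99643 →hi
  mid=-2.51311 |R|=1.00060 →lo
  ...
  [-2.51279,-2.51263] ⇒ x*=-2.5127
Interval (-2.5127, 0).

(-2.5127,0); λ=-11 ⇒ h* = 0.2284.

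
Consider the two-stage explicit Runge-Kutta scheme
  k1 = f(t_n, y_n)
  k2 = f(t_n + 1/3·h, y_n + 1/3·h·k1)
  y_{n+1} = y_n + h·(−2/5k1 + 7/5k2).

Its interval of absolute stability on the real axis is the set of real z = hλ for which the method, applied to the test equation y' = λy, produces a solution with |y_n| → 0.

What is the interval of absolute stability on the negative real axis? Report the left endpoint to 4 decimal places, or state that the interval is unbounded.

(-2.1429, 0).

On y'=λy, z=hλ:
  k1=λy_n ⇒ h·k1=z·y_n;  k2=λ(1+1/3z)y_n ⇒ h·k2=z(1+1/3z)y_n
  y_{n+1}/y_n = 1 − 2/5z + 7/5z(1+1/3z) = 1 + z + 7/15z²
  R(z) = 1 + z + 7/15z².

Find x<0 with |R(x)|<1.
x=-1.62: |R|=0.6047
R=1: x+7/15x²=0 ⇒ x=−15/7=-2.1429; min R=1−1/(4·7/15)=0.4643>−1
Confirm numerically:
  x=-1.878: |R|=0.76788 <1
  x=-1.839: |R|=0.73923 <1
  x=-1.252: |R|=0.47950 <1
  x=-0.962: |R|=0.46987 <1
  x=-2.660: |R|=1.64195 >1
  x=-2.498: |R|=1.41400 >1
  x=-2.477: |R|=1.38625 >1
Stable set (-2.1429, 0).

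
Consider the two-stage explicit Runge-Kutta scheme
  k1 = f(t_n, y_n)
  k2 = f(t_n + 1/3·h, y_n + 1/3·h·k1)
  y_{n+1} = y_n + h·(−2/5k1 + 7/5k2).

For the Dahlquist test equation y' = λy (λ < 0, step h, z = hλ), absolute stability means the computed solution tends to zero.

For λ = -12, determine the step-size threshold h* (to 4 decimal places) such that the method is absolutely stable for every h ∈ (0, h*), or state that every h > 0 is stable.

(-2.1429,0); λ=-12 ⇒ h* = (15/7)/12 = 0.1786.

Test eqn y'=λy, z=hλ:
  k1=λy_n ⇒ h·k1=z·y_n;  k2=λ(1+1/3z)y_n ⇒ h·k2=z(1+1/3z)y_n
  y_{n+1}/y_n = 1 − 2/5z + 7/5z(1+1/3z) = 1 + z + 7/15z²
  R(z) = 1 + z + 7/15z².

Need |R(x)|<1, x<0.
x=-0.72: |R|=0.5219
R=1: x+7/15x²=0 ⇒ x=−15/7=-2.1429; min R=1−1/(4·7/15)=0.4643>−1
Confirm numerically:
  x=-1.845: |R|=0.74354 <1
  x=-1.702: |R|=0.64984 <1
  x=-1.005: |R|=0.46635 <1
  x=-2.551: |R|=1.48588 >1
  x=-2.380: |R|=1.26339 >1
Stable set (-2.1429, 0).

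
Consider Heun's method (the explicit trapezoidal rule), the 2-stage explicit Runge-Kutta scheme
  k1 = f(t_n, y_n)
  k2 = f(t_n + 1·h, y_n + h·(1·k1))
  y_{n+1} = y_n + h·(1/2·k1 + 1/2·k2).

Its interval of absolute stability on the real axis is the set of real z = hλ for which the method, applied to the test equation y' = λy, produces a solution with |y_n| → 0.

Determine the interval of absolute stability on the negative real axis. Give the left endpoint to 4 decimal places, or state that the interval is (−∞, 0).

(-2.0000, 0).

With y'=λy (z=hλ):
  order 2, 2-stage ⇒ R(z)=1+z+z^2/2
  (e.g. R(-1.19)=0.51805, |R|=0.51805)

Need |R(x)|<1, x<0.
x=-1.19: |R|=0.5181
|R(-2.38)|=1.4522 |R(-2.34)|=1.3978 |R(-1.81)|=0.8281
Bisect:
  x_lo=-2.5361 |R|=1.6797  x_hi=-0.1360 |R|=0.8732
  mid=-1.33604 |R|=0.55646 →hi
  mid=-1.93605 |R|=0.93809 →hi
  mid=-2.23605 |R|=1.26391 →lo
  mid=-2.08605 |R|=1.08975 →lo
  mid=-2.01105 |R|=1.01111 →lo
  mid=-1.97355 |R|=0.97390 →hi
  mid=-1.99230 |R|=0.99233 →hi
  mid=-2.00167 |R|=1.00168 →lo
  ...
  [-2.00006,-1.99992] ⇒ x*=-2.0000
So |R|<1 on (-2.0000, 0).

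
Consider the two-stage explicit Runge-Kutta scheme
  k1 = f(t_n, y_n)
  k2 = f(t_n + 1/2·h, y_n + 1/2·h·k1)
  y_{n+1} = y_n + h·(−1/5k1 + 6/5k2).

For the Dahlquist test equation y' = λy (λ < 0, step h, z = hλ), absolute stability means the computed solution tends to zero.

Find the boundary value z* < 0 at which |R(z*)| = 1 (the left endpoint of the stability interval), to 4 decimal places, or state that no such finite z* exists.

left endpoint -1.6667.

On y'=λy, z=hλ:
  k1=λy_n ⇒ h·k1=z·y_n;  k2=λ(1+1/2z)y_n ⇒ h·k2=z(1+1/2z)y_n
  y_{n+1}/y_n = 1 − 1/5z + 6/5z(1+1/2z) = 1 + z + 3/5z²
  Hence R(z) = 1 + z + 3/5z².

Solve |R(x)|<1 on ℝ⁻.
x=-1.21: |R|=0.6685
R=1: x+3/5x²=0 ⇒ x=−5/3=-1.6667; min R=1−1/(4·3/5)=0.5833>−1
Confirm numerically:
  x=-1.521: |R|=0.86706 <1
  x=-1.431: |R|=0.79766 <1
  x=-0.899: |R|=0.58592 <1
  x=-0.810: |R|=0.58366 <1
  x=-2.112: |R|=1.56433 >1
  x=-1.775: |R|=1.11537 >1
Stable set (-1.6667, 0).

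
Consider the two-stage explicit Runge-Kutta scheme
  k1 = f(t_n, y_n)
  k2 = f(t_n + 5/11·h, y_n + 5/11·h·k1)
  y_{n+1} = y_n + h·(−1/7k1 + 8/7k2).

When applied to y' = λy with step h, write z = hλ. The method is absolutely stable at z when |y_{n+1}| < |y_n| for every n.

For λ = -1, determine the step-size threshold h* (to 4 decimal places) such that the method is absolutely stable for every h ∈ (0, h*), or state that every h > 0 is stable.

Set f=λy, z=hλ:
  k1=λy_n ⇒ h·k1=z·y_n;  k2=λ(1+5/11z)y_n ⇒ h·k2=z(1+5/11z)y_n
  y_{n+1}/y_n = 1 − 1/7z + 8/7z(1+5/11z) = 1 + z + 40/77z²
  so R(z) = 1 + z + 40/77z².

Find x<0 with |R(x)|<1.
x=-0.85: |R|=0.5253
R=1: x+40/77x²=0 ⇒ x=−77/40=-1.9250; min R=1−1/(4·40/77)=0.5188>−1
Confirm numerically:
  x=-1.861: |R|=0.93813 <1
  x=-1.570: |R|=0.71047 <1
  x=-1.380: |R|=0.60930 <1
  x=-1.250: |R|=0.56169 <1
  x=-2.515: |R|=1.77083 >1
  x=-2.432: |R|=1.64053 >1
So |R|<1 on (-1.9250, 0).

(-1.9250,0); λ=-1 ⇒ h* = (77/40)/1 = 1.9250.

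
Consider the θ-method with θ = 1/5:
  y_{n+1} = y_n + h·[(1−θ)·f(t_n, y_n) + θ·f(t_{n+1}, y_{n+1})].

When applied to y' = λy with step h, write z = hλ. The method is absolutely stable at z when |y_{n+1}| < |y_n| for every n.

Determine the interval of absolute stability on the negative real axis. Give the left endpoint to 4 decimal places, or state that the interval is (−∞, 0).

With y'=λy (z=hλ):
  y_{n+1} = y_n + z·[4/5·y_n + 1/5·y_{n+1}] ⇒ (1 − 1/5z)y_{n+1} = (1 + 4/5z)y_n
  so R(z) = (1 + 4/5z)/(1 − 1/5z).

Boundary: |R(x)|=1, x<0.
x=-0.41: |R|=0.6211
R=−1: 1+4/5x = −1+1/5x ⇒ -3/5x=2 ⇒ x=2/(-3/5)=-3.3333
Confirm numerically:
  x=-3.301: |R|=0.98831 <1
  x=-2.202: |R|=0.52874 <1
  x=-1.443: |R|=0.11982 <1
  x=-1.391: |R|=0.08825 <1
  x=-3.775: |R|=1.15100 >1
  x=-3.670: |R|=1.11649 >1
  x=-3.428: |R|=1.03370 >1
Interval (-3.3333, 0).

z∈(-3.3333,0).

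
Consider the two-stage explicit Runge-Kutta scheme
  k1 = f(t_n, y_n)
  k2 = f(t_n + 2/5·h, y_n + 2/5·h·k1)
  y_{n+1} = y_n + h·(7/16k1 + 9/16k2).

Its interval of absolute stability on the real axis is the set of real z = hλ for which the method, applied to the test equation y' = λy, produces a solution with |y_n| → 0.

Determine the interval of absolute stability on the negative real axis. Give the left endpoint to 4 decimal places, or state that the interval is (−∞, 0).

z∈(-4.4444,0).

On y'=λy, z=hλ:
  k1=λy_n ⇒ h·k1=z·y_n;  k2=λ(1+2/5z)y_n ⇒ h·k2=z(1+2/5z)y_n
  y_{n+1}/y_n = 1 + 7/16z + 9/16z(1+2/5z) = 1 + z + 9/40z²
  R(z) = 1 + z + 9/40z².

Boundary: |R(x)|=1, x<0.
x=-0.47: |R|=0.5797
R=1: x+9/40x²=0 ⇒ x=−40/9=-4.4444; min R=1−1/(4·9/40)=-0.1111>−1
Confirm numerically:
  x=-3.008: |R|=0.02781 <1
  x=-2.866: |R|=0.01786 <1
  x=-2.808: |R|=0.03391 <1
  x=-2.092: |R|=0.10730 <1
  x=-4.989: |R|=1.61128 >1
  x=-4.795: |R|=1.37821 >1
Interval (-4.4444, 0).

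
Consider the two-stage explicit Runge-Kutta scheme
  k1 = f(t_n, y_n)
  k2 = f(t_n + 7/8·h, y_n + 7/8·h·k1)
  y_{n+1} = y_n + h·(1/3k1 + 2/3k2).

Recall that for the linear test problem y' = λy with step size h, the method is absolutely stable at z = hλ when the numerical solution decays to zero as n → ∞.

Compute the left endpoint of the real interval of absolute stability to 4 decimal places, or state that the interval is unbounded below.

left endpoint -1.7143.

With y'=λy (z=hλ):
  k1=λy_n ⇒ h·k1=z·y_n;  k2=λ(1+7/8z)y_n ⇒ h·k2=z(1+7/8z)y_n
  y_{n+1}/y_n = 1 + 1/3z + 2/3z(1+7/8z) = 1 + z + 7/12z²
  ⇒ R(z) = 1 + z + 7/12z².

Boundary: |R(x)|=1, x<0.
x=-0.41: |R|=0.6881
R=1: x+7/12x²=0 ⇒ x=−12/7=-1.7143; min R=1−1/(4·7/12)=0.5714>−1
Confirm numerically:
  x=-1.661: |R|=0.94837 <1
  x=-0.966: |R|=0.57834 <1
  x=-0.841: |R|=0.57158 <1
  x=-0.711: |R|=0.58389 <1
  x=-2.263: |R|=1.72435 >1
  x=-2.150: |R|=1.54646 >1
Interval (-1.7143, 0).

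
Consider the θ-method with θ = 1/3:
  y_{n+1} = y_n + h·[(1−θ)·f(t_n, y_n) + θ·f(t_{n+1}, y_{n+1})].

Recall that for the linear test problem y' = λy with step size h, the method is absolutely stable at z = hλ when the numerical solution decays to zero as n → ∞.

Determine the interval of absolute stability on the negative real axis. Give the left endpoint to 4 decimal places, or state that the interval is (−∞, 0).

Test eqn y'=λy, z=hλ:
  y_{n+1} = y_n + z·[2/3·y_n + 1/3·y_{n+1}] ⇒ (1 − 1/3z)y_{n+1} = (1 + 2/3z)y_n
  Hence R(z) = (1 + 2/3z)/(1 − 1/3z).

Boundary: |R(x)|=1, x<0.
x=-1.2: |R|=0.1429
R=−1: 1+2/3x = −1+1/3x ⇒ -1/3x=2 ⇒ x=2/(-1/3)=-6.0000
Confirm numerically:
  x=-5.159: |R|=0.89692 <1
  x=-4.209: |R|=0.75156 <1
  x=-2.921: |R|=0.47999 <1
  x=-6.310: |R|=1.03330 >1
  x=-6.233: |R|=1.02524 >1
  x=-6.214: |R|=1.02323 >1
Interval (-6.0000, 0).

(-6.0000, 0).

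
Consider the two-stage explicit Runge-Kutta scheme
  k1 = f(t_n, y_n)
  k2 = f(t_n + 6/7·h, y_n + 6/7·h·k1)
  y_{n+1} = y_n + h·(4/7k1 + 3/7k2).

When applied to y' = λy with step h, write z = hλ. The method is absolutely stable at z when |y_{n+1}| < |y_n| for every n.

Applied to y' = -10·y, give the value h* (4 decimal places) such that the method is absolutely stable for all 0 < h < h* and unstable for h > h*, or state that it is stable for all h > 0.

On y'=λy, z=hλ:
  k1=λy_n ⇒ h·k1=z·y_n;  k2=λ(1+6/7z)y_n ⇒ h·k2=z(1+6/7z)y_n
  y_{n+1}/y_n = 1 + 4/7z + 3/7z(1+6/7z) = 1 + z + 18/49z²
  R(z) = 1 + z + 18/49z².

Boundary: |R(x)|=1, x<0.
x=-0.49: |R|=0.5982
R=1: x+18/49x²=0 ⇒ x=−49/18=-2.7222; min R=1−1/(4·18/49)=0.3194>−1
Confirm numerically:
  x=-2.172: |R|=0.56099 <1
  x=-1.932: |R|=0.43917 <1
  x=-1.821: |R|=0.39714 <1
  x=-3.115: |R|=1.44945 >1
  x=-2.876: |R|=1.16246 >1
So |R|<1 on (-2.7222, 0).

(-2.7222,0); λ=-10 ⇒ h* = (49/18)/10 = 0.2722.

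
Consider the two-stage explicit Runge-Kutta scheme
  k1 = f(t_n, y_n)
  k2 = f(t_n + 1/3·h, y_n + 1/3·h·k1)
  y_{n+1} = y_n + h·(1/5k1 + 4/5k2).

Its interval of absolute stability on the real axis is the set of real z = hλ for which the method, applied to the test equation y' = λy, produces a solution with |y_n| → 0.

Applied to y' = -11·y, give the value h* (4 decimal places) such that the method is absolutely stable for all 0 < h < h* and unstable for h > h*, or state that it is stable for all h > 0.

(-3.7500,0); λ=-11 ⇒ h* = (15/4)/11 = 0.3409.

Test eqn y'=λy, z=hλ:
  k1=λy_n ⇒ h·k1=z·y_n;  k2=λ(1+1/3z)y_n ⇒ h·k2=z(1+1/3z)y_n
  y_{n+1}/y_n = 1 + 1/5z + 4/5z(1+1/3z) = 1 + z + 4/15z²
  so R(z) = 1 + z + 4/15z².

Need |R(x)|<1, x<0.
x=-1.52: |R|=0.0961
R=1: x+4/15x²=0 ⇒ x=−15/4=-3.7500; min R=1−1/(4·4/15)=0.0625>−1
Confirm numerically:
  x=-3.713: |R|=0.96337 <1
  x=-3.627: |R|=0.88103 <1
  x=-3.563: |R|=0.82233 <1
  x=-4.208: |R|=1.51394 >1
  x=-4.173: |R|=1.47071 >1
Interval (-3.7500, 0).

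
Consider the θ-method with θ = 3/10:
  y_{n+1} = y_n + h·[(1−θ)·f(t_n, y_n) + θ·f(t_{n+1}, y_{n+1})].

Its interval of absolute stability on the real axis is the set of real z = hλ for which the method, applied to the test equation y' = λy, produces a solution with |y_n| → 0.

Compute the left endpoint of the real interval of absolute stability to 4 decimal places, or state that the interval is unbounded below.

z* = -5.0000.

Test eqn y'=λy, z=hλ:
  y_{n+1} = y_n + z·[7/10·y_n + 3/10·y_{n+1}] ⇒ (1 − 3/10z)y_{n+1} = (1 + 7/10z)y_n
  so R(z) = (1 + 7/10z)/(1 − 3/10z).

Find x<0 with |R(x)|<1.
x=-1.41: |R|=0.0091
R=−1: 1+7/10x = −1+3/10x ⇒ -2/5x=2 ⇒ x=2/(-2/5)=-5.0000
Confirm numerically:
  x=-4.584: |R|=0.92994 <1
  x=-4.514: |R|=0.91742 <1
  x=-4.035: |R|=0.82538 <1
  x=-2.555: |R|=0.44636 <1
  x=-5.182: |R|=1.02850 >1
  x=-5.029: |R|=1.00462 >1
Stable set (-5.0000, 0).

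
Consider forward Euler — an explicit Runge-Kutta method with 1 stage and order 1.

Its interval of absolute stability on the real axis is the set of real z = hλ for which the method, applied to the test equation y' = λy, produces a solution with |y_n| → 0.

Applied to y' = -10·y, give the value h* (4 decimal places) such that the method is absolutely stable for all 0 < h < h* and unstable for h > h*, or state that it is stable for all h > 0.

(-2.0000,0); λ=-10 ⇒ h* = 0.2000.

Test eqn y'=λy, z=hλ:
  order 1, 1-stage ⇒ R(z)=1+z
  (e.g. R(-1.17)=-0.17000, |R|=0.17000)

Need |R(x)|<1, x<0.
x=-1.17: |R|=0.1700
|R(-1.86)|=0.8600 |R(-1.04)|=0.0400 |R(-1.01)|=0.0100
Bisect:
  x_lo=-2.3968 |R|=1.3968  x_hi=-0.2565 |R|=0.7435
  mid=-1.32665 |R|=0.32665 →hi
  mid=-1.86170 |R|=0.86170 →hi
  mid=-2.12923 |R|=1.12923 →lo
  mid=-1.99547 |R|=0.99547 →hi
  mid=-2.06235 |R|=1.06235 →lo
  mid=-2.02891 |R|=1.02891 →lo
  mid=-2.01219 |R|=1.01219 →lo
  mid=-2.00383 |R|=1.00383 →lo
  ...
  [-2.00004,-1.99991] ⇒ x*=-2.0000
Interval (-2.0000, 0).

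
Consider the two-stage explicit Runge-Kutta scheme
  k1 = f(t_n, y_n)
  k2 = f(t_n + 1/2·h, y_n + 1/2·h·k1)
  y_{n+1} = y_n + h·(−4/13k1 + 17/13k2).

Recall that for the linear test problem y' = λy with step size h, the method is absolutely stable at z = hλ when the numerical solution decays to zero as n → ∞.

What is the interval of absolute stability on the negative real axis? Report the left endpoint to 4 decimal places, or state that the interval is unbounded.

On y'=λy, z=hλ:
  k1=λy_n ⇒ h·k1=z·y_n;  k2=λ(1+1/2z)y_n ⇒ h·k2=z(1+1/2z)y_n
  y_{n+1}/y_n = 1 − 4/13z + 17/13z(1+1/2z) = 1 + z + 17/26z²
  R(z) = 1 + z + 17/26z².

Need |R(x)|<1, x<0.
x=-1.8: |R|=1.3185
R=1: x+17/26x²=0 ⇒ x=−26/17=-1.5294; min R=1−1/(4·17/26)=0.6176>−1
Confirm numerically:
  x=-1.291: |R|=0.79875 <1
  x=-1.262: |R|=0.77934 <1
  x=-1.036: |R|=0.66577 <1
  x=-1.024: |R|=0.66161 <1
  x=-1.905: |R|=1.46782 >1
  x=-1.814: |R|=1.33754 >1
  x=-1.679: |R|=1.16422 >1
So |R|<1 on (-1.5294, 0).

z∈(-1.5294,0).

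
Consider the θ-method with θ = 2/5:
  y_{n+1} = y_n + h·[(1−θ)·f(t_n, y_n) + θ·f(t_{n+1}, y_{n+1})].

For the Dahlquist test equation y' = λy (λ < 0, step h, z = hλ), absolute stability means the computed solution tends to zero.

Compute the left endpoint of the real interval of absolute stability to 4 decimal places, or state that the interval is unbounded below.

left endpoint -10.0000.

With y'=λy (z=hλ):
  y_{n+1} = y_n + z·[3/5·y_n + 2/5·y_{n+1}] ⇒ (1 − 2/5z)y_{n+1} = (1 + 3/5z)y_n
  ⇒ R(z) = (1 + 3/5z)/(1 − 2/5z).

Solve |R(x)|<1 on ℝ⁻.
x=-0.33: |R|=0.7085
R=−1: 1+3/5x = −1+2/5x ⇒ -1/5x=2 ⇒ x=2/(-1/5)=-10.0000
Confirm numerically:
  x=-8.581: |R|=0.93597 <1
  x=-8.346: |R|=0.92375 <1
  x=-7.810: |R|=0.89379 <1
  x=-5.983: |R|=0.76323 <1
  x=-10.471: |R|=1.01816 >1
  x=-10.089: |R|=1.00353 >1
Interval (-10.0000, 0).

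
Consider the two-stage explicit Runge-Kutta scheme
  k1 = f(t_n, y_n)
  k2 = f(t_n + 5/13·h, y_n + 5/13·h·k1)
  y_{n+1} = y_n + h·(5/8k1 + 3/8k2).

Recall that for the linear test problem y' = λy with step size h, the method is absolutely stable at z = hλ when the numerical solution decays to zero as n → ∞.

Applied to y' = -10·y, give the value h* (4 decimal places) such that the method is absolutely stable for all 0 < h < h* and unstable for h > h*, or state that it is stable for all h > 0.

(-6.9333,0); λ=-10 ⇒ h* = (104/15)/10 = 0.6933.

On y'=λy, z=hλ:
  k1=λy_n ⇒ h·k1=z·y_n;  k2=λ(1+5/13z)y_n ⇒ h·k2=z(1+5/13z)y_n
  y_{n+1}/y_n = 1 + 5/8z + 3/8z(1+5/13z) = 1 + z + 15/104z²
  Hence R(z) = 1 + z + 15/104z².

Solve |R(x)|<1 on ℝ⁻.
x=-0.57: |R|=0.4769
R=1: x+15/104x²=0 ⇒ x=−104/15=-6.9333; min R=1−1/(4·15/104)=-0.7333>−1
Confirm numerically:
  x=-6.116: |R|=0.27902 <1
  x=-6.109: |R|=0.27368 <1
  x=-4.920: |R|=0.42869 <1
  x=-3.442: |R|=0.73325 <1
  x=-7.400: |R|=1.49808 >1
  x=-7.315: |R|=1.40268 >1
Stable set (-6.9333, 0).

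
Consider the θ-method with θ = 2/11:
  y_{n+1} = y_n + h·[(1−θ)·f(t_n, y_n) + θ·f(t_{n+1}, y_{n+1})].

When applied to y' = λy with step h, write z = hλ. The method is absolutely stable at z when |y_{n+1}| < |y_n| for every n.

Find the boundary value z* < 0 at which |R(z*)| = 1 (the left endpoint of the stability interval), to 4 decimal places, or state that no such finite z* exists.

z* = -3.1429.

With y'=λy (z=hλ):
  y_{n+1} = y_n + z·[9/11·y_n + 2/11·y_{n+1}] ⇒ (1 − 2/11z)y_{n+1} = (1 + 9/11z)y_n
  so R(z) = (1 + 9/11z)/(1 − 2/11z).

Need |R(x)|<1, x<0.
x=-0.36: |R|=0.6621
R=−1: 1+9/11x = −1+2/11x ⇒ -7/11x=2 ⇒ x=2/(-7/11)=-3.1429
Confirm numerically:
  x=-2.679: |R|=0.80150 <1
  x=-2.245: |R|=0.59425 <1
  x=-1.898: |R|=0.41106 <1
  x=-1.732: |R|=0.31720 <1
  x=-3.709: |R|=1.21517 >1
  x=-3.688: |R|=1.20766 >1
  x=-3.632: |R|=1.18747 >1
Interval (-3.1429, 0).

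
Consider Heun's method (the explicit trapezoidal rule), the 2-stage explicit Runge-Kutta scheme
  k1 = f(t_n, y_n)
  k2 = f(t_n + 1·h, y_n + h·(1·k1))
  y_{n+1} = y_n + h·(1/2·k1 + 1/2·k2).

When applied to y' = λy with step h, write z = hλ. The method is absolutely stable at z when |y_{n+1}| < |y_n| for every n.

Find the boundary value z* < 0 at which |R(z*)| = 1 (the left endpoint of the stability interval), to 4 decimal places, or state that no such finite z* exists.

Set f=λy, z=hλ:
  order 2, 2-stage ⇒ R(z)=1+z+z^2/2
  (e.g. R(-0.66)=0.55780, |R|=0.55780)

Solve |R(x)|<1 on ℝ⁻.
x=-0.66: |R|=0.5578
|R(-1.66)|=0.7178 |R(-1.27)|=0.5364 |R(-0.58)|=0.5882
Bisect:
  x_lo=-2.6251 |R|=1.8205  x_hi=-0.2117 |R|=0.8107
  mid=-1.41839 |R|=0.58753 →hi
  mid=-2.02175 |R|=1.02199 →lo
  mid=-1.72007 |R|=0.75925 →hi
  mid=-1.87091 |R|=0.87925 →hi
  mid=-1.94633 |R|=0.94777 →hi
  mid=-1.98404 |R|=0.98417 →hi
  mid=-2.00290 |R|=1.00290 →lo
  ...
  [-2.00010,-1.99995] ⇒ x*=-2.0000
So |R|<1 on (-2.0000, 0).

left endpoint -2.0000.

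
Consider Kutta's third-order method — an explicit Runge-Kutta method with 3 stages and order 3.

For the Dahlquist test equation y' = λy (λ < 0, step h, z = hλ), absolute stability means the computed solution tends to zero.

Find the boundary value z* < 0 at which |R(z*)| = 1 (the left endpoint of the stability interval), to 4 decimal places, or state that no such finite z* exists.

left endpoint -2.5127.

Set f=λy, z=hλ:
  order 3, 3-stage ⇒ R(z)=1+z+z^2/2+z^3/6
  (e.g. R(-0.31)=0.73308, |R|=0.73308)

Need |R(x)|<1, x<0.
x=-0.31: |R|=0.7331
|R(-2.83)|=1.6031 |R(-2.52)|=1.0120 |R(-0.63)|=0.5268
Bisect:
  x_lo=-3.2678 |R|=2.7444  x_hi=-0.1665 |R|=0.8466
  mid=-1.71713 |R|=0.08670 →hi
  mid=-2.49246 |R|=0.96695 →hi
  mid=-2.88012 |R|=1.71439 →lo
  mid=-2.68629 |R|=1.30899 →lo
  mid=-2.58937 |R|=1.13051 →lo
  mid=-2.54092 |R|=1.04692 →lo
  mid=-2.51669 |R|=1.00649 →lo
  ...
  [-2.51290,-2.51271] ⇒ x*=-2.5127
Stable set (-2.5127, 0).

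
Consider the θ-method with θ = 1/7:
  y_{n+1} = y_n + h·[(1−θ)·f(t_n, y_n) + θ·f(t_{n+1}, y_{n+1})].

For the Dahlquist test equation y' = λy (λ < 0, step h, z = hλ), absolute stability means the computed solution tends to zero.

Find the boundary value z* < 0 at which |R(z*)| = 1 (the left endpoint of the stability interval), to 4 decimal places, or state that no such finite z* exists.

left endpoint -2.8000.

With y'=λy (z=hλ):
  y_{n+1} = y_n + z·[6/7·y_n + 1/7·y_{n+1}] ⇒ (1 − 1/7z)y_{n+1} = (1 + 6/7z)y_n
  Hence R(z) = (1 + 6/7z)/(1 − 1/7z).

Boundary: |R(x)|=1, x<0.
x=-0.46: |R|=0.5684
R=−1: 1+6/7x = −1+1/7x ⇒ -5/7x=2 ⇒ x=2/(-5/7)=-2.8000
Confirm numerically:
  x=-2.759: |R|=0.97899 <1
  x=-2.645: |R|=0.91965 <1
  x=-2.566: |R|=0.87769 <1
  x=-2.504: |R|=0.84428 <1
  x=-2.878: |R|=1.03948 >1
  x=-2.846: |R|=1.02336 >1
Stable set (-2.8000, 0).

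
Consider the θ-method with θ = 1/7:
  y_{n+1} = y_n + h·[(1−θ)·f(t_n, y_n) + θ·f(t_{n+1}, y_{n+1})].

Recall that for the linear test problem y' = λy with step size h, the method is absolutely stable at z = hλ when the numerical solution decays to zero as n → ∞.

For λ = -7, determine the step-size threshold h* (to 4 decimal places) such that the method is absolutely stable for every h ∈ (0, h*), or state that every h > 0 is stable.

(-2.8000,0); λ=-7 ⇒ h* = (14/5)/7 = 0.4000.

On y'=λy, z=hλ:
  y_{n+1} = y_n + z·[6/7·y_n + 1/7·y_{n+1}] ⇒ (1 − 1/7z)y_{n+1} = (1 + 6/7z)y_n
  Hence R(z) = (1 + 6/7z)/(1 − 1/7z).

Find x<0 with |R(x)|<1.
x=-1.05: |R|=0.0870
R=−1: 1+6/7x = −1+1/7x ⇒ -5/7x=2 ⇒ x=2/(-5/7)=-2.8000
Confirm numerically:
  x=-2.309: |R|=0.73628 <1
  x=-1.520: |R|=0.24883 <1
  x=-1.288: |R|=0.08784 <1
  x=-3.286: |R|=1.23624 >1
  x=-2.925: |R|=1.06297 >1
  x=-2.909: |R|=1.05500 >1
Interval (-2.8000, 0).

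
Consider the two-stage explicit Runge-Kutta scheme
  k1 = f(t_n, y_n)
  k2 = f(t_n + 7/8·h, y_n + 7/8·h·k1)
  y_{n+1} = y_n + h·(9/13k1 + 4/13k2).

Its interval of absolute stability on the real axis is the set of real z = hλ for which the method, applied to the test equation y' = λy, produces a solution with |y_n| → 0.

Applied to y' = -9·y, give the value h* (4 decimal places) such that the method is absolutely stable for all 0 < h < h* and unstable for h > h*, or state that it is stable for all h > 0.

(-3.7143,0); λ=-9 ⇒ h* = (26/7)/9 = 0.4127.

With y'=λy (z=hλ):
  k1=λy_n ⇒ h·k1=z·y_n;  k2=λ(1+7/8z)y_n ⇒ h·k2=z(1+7/8z)y_n
  y_{n+1}/y_n = 1 + 9/13z + 4/13z(1+7/8z) = 1 + z + 7/26z²
  Hence R(z) = 1 + z + 7/26z².

Find x<0 with |R(x)|<1.
x=-1.79: |R|=0.0726
R=1: x+7/26x²=0 ⇒ x=−26/7=-3.7143; min R=1−1/(4·7/26)=0.0714>−1
Confirm numerically:
  x=-3.636: |R|=0.92336 <1
  x=-2.611: |R|=0.22443 <1
  x=-1.689: |R|=0.07904 <1
  x=-4.291: |R|=1.66626 >1
  x=-3.937: |R|=1.23607 >1
So |R|<1 on (-3.7143, 0).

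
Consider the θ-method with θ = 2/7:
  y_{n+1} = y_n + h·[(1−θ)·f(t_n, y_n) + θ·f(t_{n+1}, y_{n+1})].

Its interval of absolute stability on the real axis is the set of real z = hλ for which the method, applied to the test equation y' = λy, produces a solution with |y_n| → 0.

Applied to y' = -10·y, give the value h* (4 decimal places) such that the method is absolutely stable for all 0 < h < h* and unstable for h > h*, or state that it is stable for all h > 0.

(-4.6667,0); λ=-10 ⇒ h* = (14/3)/10 = 0.4667.

Set f=λy, z=hλ:
  y_{n+1} = y_n + z·[5/7·y_n + 2/7·y_{n+1}] ⇒ (1 − 2/7z)y_{n+1} = (1 + 5/7z)y_n
  Hence R(z) = (1 + 5/7z)/(1 − 2/7z).

Need |R(x)|<1, x<0.
x=-0.66: |R|=0.4447
R=−1: 1+5/7x = −1+2/7x ⇒ -3/7x=2 ⇒ x=2/(-3/7)=-4.6667
Confirm numerically:
  x=-3.547: |R|=0.76167 <1
  x=-2.797: |R|=0.55463 <1
  x=-2.600: |R|=0.49180 <1
  x=-2.416: |R|=0.42934 <1
  x=-5.076: |R|=1.07160 >1
  x=-5.054: |R|=1.06792 >1
Stable set (-4.6667, 0).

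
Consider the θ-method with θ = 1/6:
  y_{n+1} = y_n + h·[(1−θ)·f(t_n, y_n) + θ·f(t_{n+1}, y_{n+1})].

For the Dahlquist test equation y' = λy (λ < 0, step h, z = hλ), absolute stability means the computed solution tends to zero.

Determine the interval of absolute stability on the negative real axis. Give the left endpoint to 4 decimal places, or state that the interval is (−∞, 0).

z∈(-3.0000,0).

On y'=λy, z=hλ:
  y_{n+1} = y_n + z·[5/6·y_n + 1/6·y_{n+1}] ⇒ (1 − 1/6z)y_{n+1} = (1 + 5/6z)y_n
  ⇒ R(z) = (1 + 5/6z)/(1 − 1/6z).

Boundary: |R(x)|=1, x<0.
x=-1.64: |R|=0.2880
R=−1: 1+5/6x = −1+1/6x ⇒ -2/3x=2 ⇒ x=2/(-2/3)=-3.0000
Confirm numerically:
  x=-2.770: |R|=0.89510 <1
  x=-2.749: |R|=0.88524 <1
  x=-1.441: |R|=0.16194 <1
  x=-1.298: |R|=0.06714 <1
  x=-3.140: |R|=1.06127 >1
  x=-3.084: |R|=1.03699 >1
Stable set (-3.0000, 0).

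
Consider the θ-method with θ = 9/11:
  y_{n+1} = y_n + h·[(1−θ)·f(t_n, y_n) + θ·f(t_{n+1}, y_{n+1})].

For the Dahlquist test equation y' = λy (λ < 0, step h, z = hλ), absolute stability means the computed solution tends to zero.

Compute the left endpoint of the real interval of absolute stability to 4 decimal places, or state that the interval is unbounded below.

(−∞, 0) — no finite endpoint.

With y'=λy (z=hλ):
  y_{n+1} = y_n + z·[2/11·y_n + 9/11·y_{n+1}] ⇒ (1 − 9/11z)y_{n+1} = (1 + 2/11z)y_n
  so R(z) = (1 + 2/11z)/(1 − 9/11z).

Need |R(x)|<1, x<0.
x=-0.83: |R|=0.5057
x=-2: |R|=0.2414
x=-10: |R|=0.0891
x=-100: |R|=0.2075
θ=9/11≥1/2 ⇒ |1+2/11x|<|1−9/11x| ∀x<0 ⇒ unbounded interval.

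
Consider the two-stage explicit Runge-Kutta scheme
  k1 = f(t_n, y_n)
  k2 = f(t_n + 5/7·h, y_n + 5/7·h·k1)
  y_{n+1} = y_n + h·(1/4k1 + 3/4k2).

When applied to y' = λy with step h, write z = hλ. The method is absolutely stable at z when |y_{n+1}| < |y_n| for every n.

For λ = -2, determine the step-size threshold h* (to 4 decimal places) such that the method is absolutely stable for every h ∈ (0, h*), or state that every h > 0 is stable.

(-1.8667,0); λ=-2 ⇒ h* = (28/15)/2 = 0.9333.

Test eqn y'=λy, z=hλ:
  k1=λy_n ⇒ h·k1=z·y_n;  k2=λ(1+5/7z)y_n ⇒ h·k2=z(1+5/7z)y_n
  y_{n+1}/y_n = 1 + 1/4z + 3/4z(1+5/7z) = 1 + z + 15/28z²
  so R(z) = 1 + z + 15/28z².

Need |R(x)|<1, x<0.
x=-1.17: |R|=0.5633
R=1: x+15/28x²=0 ⇒ x=−28/15=-1.8667; min R=1−1/(4·15/28)=0.5333>−1
Confirm numerically:
  x=-1.467: |R|=0.68590 <1
  x=-1.439: |R|=0.67031 <1
  x=-1.200: |R|=0.57143 <1
  x=-1.148: |R|=0.55802 <1
  x=-2.464: |R|=1.78848 >1
  x=-2.318: |R|=1.56046 >1
  x=-2.300: |R|=1.53393 >1
Interval (-1.8667, 0).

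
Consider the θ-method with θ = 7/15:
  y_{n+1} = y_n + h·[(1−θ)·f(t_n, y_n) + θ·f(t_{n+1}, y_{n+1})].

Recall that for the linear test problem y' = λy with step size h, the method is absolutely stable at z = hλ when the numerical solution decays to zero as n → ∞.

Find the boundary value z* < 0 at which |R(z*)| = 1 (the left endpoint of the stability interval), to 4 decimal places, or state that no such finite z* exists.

On y'=λy, z=hλ:
  y_{n+1} = y_n + z·[8/15·y_n + 7/15·y_{n+1}] ⇒ (1 − 7/15z)y_{n+1} = (1 + 8/15z)y_n
  ⇒ R(z) = (1 + 8/15z)/(1 − 7/15z).

Solve |R(x)|<1 on ℝ⁻.
x=-1.13: |R|=0.2601
R=−1: 1+8/15x = −1+7/15x ⇒ -1/15x=2 ⇒ x=2/(-1/15)=-30.0000
Confirm numerically:
  x=-27.853: |R|=0.98977 <1
  x=-26.717: |R|=0.98375 <1
  x=-23.998: |R|=0.96720 <1
  x=-30.570: |R|=1.00249 >1
  x=-30.292: |R|=1.00129 >1
  x=-30.285: |R|=1.00126 >1
Stable set (-30.0000, 0).

z* = -30.0000.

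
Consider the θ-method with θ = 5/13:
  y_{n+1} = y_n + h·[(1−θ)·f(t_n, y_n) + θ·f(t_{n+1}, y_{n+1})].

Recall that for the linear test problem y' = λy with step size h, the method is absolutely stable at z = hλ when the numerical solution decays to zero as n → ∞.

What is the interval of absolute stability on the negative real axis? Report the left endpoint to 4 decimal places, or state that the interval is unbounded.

With y'=λy (z=hλ):
  y_{n+1} = y_n + z·[8/13·y_n + 5/13·y_{n+1}] ⇒ (1 − 5/13z)y_{n+1} = (1 + 8/13z)y_n
  R(z) = (1 + 8/13z)/(1 − 5/13z).

Need |R(x)|<1, x<0.
x=-1.14: |R|=0.2075
R=−1: 1+8/13x = −1+5/13x ⇒ -3/13x=2 ⇒ x=2/(-3/13)=-8.6667
Confirm numerically:
  x=-4.973: |R|=0.70736 <1
  x=-4.645: |R|=0.66694 <1
  x=-4.234: |R|=0.61083 <1
  x=-8.924: |R|=1.01340 >1
  x=-8.907: |R|=1.01253 >1
Interval (-8.6667, 0).

(-8.6667, 0).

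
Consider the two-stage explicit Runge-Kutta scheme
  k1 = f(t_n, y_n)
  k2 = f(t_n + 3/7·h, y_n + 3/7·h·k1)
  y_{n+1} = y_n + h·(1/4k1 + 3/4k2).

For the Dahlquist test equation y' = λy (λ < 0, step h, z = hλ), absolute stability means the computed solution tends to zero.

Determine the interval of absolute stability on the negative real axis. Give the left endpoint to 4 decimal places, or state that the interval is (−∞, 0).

On y'=λy, z=hλ:
  k1=λy_n ⇒ h·k1=z·y_n;  k2=λ(1+3/7z)y_n ⇒ h·k2=z(1+3/7z)y_n
  y_{n+1}/y_n = 1 + 1/4z + 3/4z(1+3/7z) = 1 + z + 9/28z²
  Hence R(z) = 1 + z + 9/28z².

Find x<0 with |R(x)|<1.
x=-0.46: |R|=0.6080
R=1: x+9/28x²=0 ⇒ x=−28/9=-3.1111; min R=1−1/(4·9/28)=0.2222>−1
Confirm numerically:
  x=-3.016: |R|=0.90780 <1
  x=-1.998: |R|=0.28514 <1
  x=-1.456: |R|=0.22541 <1
  x=-3.392: |R|=1.30625 >1
  x=-3.166: |R|=1.05586 >1
  x=-3.138: |R|=1.02712 >1
Stable set (-3.1111, 0).

(-3.1111, 0).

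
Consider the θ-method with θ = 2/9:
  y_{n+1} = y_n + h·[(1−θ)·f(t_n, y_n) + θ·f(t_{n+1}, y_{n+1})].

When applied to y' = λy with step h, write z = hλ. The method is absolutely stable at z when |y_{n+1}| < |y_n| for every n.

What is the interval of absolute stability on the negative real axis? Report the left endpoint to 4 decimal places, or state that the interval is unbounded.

z∈(-3.6000,0).

With y'=λy (z=hλ):
  y_{n+1} = y_n + z·[7/9·y_n + 2/9·y_{n+1}] ⇒ (1 − 2/9z)y_{n+1} = (1 + 7/9z)y_n
  ⇒ R(z) = (1 + 7/9z)/(1 − 2/9z).

Find x<0 with |R(x)|<1.
x=-1.29: |R|=0.0026
R=−1: 1+7/9x = −1+2/9x ⇒ -5/9x=2 ⇒ x=2/(-5/9)=-3.6000
Confirm numerically:
  x=-2.590: |R|=0.64386 <1
  x=-2.308: |R|=0.52556 <1
  x=-2.266: |R|=0.50709 <1
  x=-1.481: |R|=0.11428 <1
  x=-3.871: |R|=1.08093 >1
  x=-3.844: |R|=1.07311 >1
So |R|<1 on (-3.6000, 0).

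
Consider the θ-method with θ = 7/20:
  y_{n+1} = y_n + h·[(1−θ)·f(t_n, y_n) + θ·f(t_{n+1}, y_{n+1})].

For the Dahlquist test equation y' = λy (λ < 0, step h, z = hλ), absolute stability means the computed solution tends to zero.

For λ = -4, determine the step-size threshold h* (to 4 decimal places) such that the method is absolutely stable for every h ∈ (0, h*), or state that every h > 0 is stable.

With y'=λy (z=hλ):
  y_{n+1} = y_n + z·[13/20·y_n + 7/20·y_{n+1}] ⇒ (1 − 7/20z)y_{n+1} = (1 + 13/20z)y_n
  so R(z) = (1 + 13/20z)/(1 − 7/20z).

Find x<0 with |R(x)|<1.
x=-1.18: |R|=0.1649
R=−1: 1+13/20x = −1+7/20x ⇒ -3/10x=2 ⇒ x=2/(-3/10)=-6.6667
Confirm numerically:
  x=-6.469: |R|=0.98183 <1
  x=-4.138: |R|=0.69015 <1
  x=-3.056: |R|=0.47661 <1
  x=-7.042: |R|=1.03250 >1
  x=-6.861: |R|=1.01714 >1
  x=-6.774: |R|=1.00955 >1
Stable set (-6.6667, 0).

(-6.6667,0); λ=-4 ⇒ h* = (20/3)/4 = 1.6667.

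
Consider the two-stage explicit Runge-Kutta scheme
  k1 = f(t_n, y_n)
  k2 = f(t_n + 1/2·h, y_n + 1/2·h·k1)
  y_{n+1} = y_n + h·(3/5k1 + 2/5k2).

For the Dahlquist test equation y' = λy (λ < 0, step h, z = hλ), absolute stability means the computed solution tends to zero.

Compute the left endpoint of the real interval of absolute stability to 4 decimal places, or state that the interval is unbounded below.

z* = -5.0000.

On y'=λy, z=hλ:
  k1=λy_n ⇒ h·k1=z·y_n;  k2=λ(1+1/2z)y_n ⇒ h·k2=z(1+1/2z)y_n
  y_{n+1}/y_n = 1 + 3/5z + 2/5z(1+1/2z) = 1 + z + 1/5z²
  Hence R(z) = 1 + z + 1/5z².

Find x<0 with |R(x)|<1.
x=-0.74: |R|=0.3695
R=1: x+1/5x²=0 ⇒ x=−5=-5.0000; min R=1−1/(4·1/5)=-0.2500>−1
Confirm numerically:
  x=-3.286: |R|=0.12644 <1
  x=-3.182: |R|=0.15698 <1
  x=-2.017: |R|=0.20334 <1
  x=-5.567: |R|=1.63130 >1
  x=-5.388: |R|=1.41811 >1
  x=-5.065: |R|=1.06585 >1
Stable set (-5.0000, 0).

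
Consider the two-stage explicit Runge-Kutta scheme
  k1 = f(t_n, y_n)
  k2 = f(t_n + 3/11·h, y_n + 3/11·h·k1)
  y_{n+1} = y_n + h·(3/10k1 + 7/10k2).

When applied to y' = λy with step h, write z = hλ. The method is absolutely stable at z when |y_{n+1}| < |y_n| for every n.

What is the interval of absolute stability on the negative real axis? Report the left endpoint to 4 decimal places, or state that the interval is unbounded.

(-5.2381, 0).

Set f=λy, z=hλ:
  k1=λy_n ⇒ h·k1=z·y_n;  k2=λ(1+3/11z)y_n ⇒ h·k2=z(1+3/11z)y_n
  y_{n+1}/y_n = 1 + 3/10z + 7/10z(1+3/11z) = 1 + z + 21/110z²
  R(z) = 1 + z + 21/110z².

Solve |R(x)|<1 on ℝ⁻.
x=-0.55: |R|=0.5077
R=1: x+21/110x²=0 ⇒ x=−110/21=-5.2381; min R=1−1/(4·21/110)=-0.3095>−1
Confirm numerically:
  x=-4.746: |R|=0.55413 <1
  x=-4.521: |R|=0.38108 <1
  x=-4.101: |R|=0.10975 <1
  x=-3.974: |R|=0.04097 <1
  x=-5.790: |R|=1.61006 >1
  x=-5.670: |R|=1.46752 >1
  x=-5.294: |R|=1.05650 >1
So |R|<1 on (-5.2381, 0).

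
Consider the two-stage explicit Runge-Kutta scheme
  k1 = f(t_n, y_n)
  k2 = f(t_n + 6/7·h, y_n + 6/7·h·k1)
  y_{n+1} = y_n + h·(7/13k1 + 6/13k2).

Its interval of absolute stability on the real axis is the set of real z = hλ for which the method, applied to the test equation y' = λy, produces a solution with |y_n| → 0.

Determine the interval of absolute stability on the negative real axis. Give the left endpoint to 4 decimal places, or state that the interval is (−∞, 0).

On y'=λy, z=hλ:
  k1=λy_n ⇒ h·k1=z·y_n;  k2=λ(1+6/7z)y_n ⇒ h·k2=z(1+6/7z)y_n
  y_{n+1}/y_n = 1 + 7/13z + 6/13z(1+6/7z) = 1 + z + 36/91z²
  R(z) = 1 + z + 36/91z².

Solve |R(x)|<1 on ℝ⁻.
x=-1.4: |R|=0.3754
R=1: x+36/91x²=0 ⇒ x=−91/36=-2.5278; min R=1−1/(4·36/91)=0.3681>−1
Confirm numerically:
  x=-2.388: |R|=0.86795 <1
  x=-2.284: |R|=0.77973 <1
  x=-1.737: |R|=0.45661 <1
  x=-1.145: |R|=0.37365 <1
  x=-2.898: |R|=1.42445 >1
  x=-2.894: |R|=1.41928 >1
  x=-2.870: |R|=1.38855 >1
Interval (-2.5278, 0).

(-2.5278, 0).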